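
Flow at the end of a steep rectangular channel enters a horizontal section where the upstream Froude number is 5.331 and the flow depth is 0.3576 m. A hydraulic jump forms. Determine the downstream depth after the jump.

y₂ = 2.523 m

Fr₁ = 5.331 (given).
Bélanger equation: y₂/y₁ = ½[√(1 + 8Fr₁²) − 1] = ½[√228.36 − 1] = 7.056.
y₂ = 7.056 × 0.3576 = 2.523 m.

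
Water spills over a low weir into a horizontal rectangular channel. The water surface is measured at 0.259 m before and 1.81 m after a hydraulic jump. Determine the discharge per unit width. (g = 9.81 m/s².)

For a rectangular channel the momentum equation gives q² = ½·g·y₁·y₂·(y₁ + y₂) = ½×9.81×0.259×1.81×2.07 = 4.76.
q = √4.76 = 2.18 m²/s.

q = 2.18 m²/s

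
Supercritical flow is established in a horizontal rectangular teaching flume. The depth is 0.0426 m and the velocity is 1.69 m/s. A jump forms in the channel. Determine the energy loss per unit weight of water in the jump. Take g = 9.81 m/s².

Fr₁ = V₁/√(g·y₁) = 1.69/√(9.81×0.0426) = 2.61.
Bélanger equation: y₂/y₁ = ½[√(1 + 8Fr₁²) − 1] = ½[√55.67 − 1] = 3.23.
y₂ = 3.23 × 0.0426 = 0.138 m.
Head loss: ΔE = (y₂ − y₁)³/(4y₁y₂) = (0.138 − 0.0426)³/(4×0.0426×0.138) = 0.000858/0.0235 = 0.0366 m.

ΔE = 0.0366 m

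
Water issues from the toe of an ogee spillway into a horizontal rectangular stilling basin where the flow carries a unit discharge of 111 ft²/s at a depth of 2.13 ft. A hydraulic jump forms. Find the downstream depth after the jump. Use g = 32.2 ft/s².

V₁ = q/y₁ = 111/2.13 = 52.1 ft/s. Fr₁ = V₁/√(g·y₁) = 52.1/√(32.2×2.13) = 6.29.
From the momentum equation for a rectangular channel, y₂/y₁ = ½[√(1 + 8Fr₁²) − 1] = ½[√317.8 − 1] = 8.41.
y₂ = 8.41 × 2.13 = 17.9 ft.

y₂ = 17.9 ft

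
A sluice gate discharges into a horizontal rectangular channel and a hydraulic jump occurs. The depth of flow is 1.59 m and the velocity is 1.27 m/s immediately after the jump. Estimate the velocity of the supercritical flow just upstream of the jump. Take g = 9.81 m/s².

V₁ = 7.22 m/s

Fr₂ = V₂/√(g·y₂) = 1.27/√(9.81×1.59) = 0.322.
Since the conjugate-depth ratio holds either way, y₁/y₂ = ½[√(1 + 8Fr₂²) − 1] = ½[√1.827 − 1] = 0.176.
y₁ = 0.176 × 1.59 = 0.280 m.
V₁ = q/y₁ = 2.02/0.280 = 7.22 m/s.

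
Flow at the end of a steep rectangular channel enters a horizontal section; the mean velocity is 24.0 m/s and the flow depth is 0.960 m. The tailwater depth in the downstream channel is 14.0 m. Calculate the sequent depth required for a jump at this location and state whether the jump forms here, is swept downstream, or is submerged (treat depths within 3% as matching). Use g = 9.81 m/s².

y₂ = 10.1 m; the jump is submerged

Fr₁ = V₁/√(g·y₁) = 24.0/√(9.81×0.960) = 7.82.
Bélanger equation: y₂/y₁ = ½[√(1 + 8Fr₁²) − 1] = ½[√490.3 − 1] = 10.6.
y₂ = 10.6 × 0.960 = 10.1 m.
Tailwater y_tw = 14.0 m: y_tw > y₂, so the jump is submerged.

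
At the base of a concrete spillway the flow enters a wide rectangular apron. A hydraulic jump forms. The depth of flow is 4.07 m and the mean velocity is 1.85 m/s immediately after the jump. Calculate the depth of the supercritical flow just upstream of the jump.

y₁ = 0.607 m

Fr₂ = V₂/√(g·y₂) = 1.85/√(9.81×4.07) = 0.293.
From the momentum equation (using Fr₂), y₁/y₂ = ½[√(1 + 8Fr₂²) − 1] = ½[√1.686 − 1] = 0.149.
y₁ = 0.149 × 4.07 = 0.607 m.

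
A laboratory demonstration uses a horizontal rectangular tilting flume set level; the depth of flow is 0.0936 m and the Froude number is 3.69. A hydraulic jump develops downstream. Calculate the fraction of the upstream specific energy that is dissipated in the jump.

Fr₁ = 3.69 (given).
From the momentum equation for a rectangular channel, y₂/y₁ = ½[√(1 + 8Fr₁²) − 1] = ½[√109.9 − 1] = 4.74.
y₂ = 4.74 × 0.0936 = 0.444 m.
E₁ = y₁(1 + Fr₁²/2) = 0.0936×(1 + 3.69²/2) = 0.731 m. ΔE = (y₂ − y₁)³/(4y₁y₂) = 0.259 m. ΔE/E₁ = 0.259/0.731 = 0.354.

ΔE/E₁ = 0.354 (35.4%)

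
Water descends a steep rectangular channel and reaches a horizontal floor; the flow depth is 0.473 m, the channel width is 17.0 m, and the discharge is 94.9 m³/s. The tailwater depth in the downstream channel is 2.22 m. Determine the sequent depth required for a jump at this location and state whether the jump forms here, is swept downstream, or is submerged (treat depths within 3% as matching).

y₂ = 3.44 m; the jump is swept downstream

q = Q/b = 94.9/17.0 = 5.58 m²/s; V₁ = q/y₁ = 11.8 m/s. Fr₁ = V₁/√(g·y₁) = 5.48.
Sequent-depth ratio: y₂/y₁ = ½[√(1 + 8Fr₁²) − 1] = ½[√241.1 − 1] = 7.26.
y₂ = 7.26 × 0.473 = 3.44 m.
Tailwater y_tw = 2.22 m: y_tw < y₂, so the jump is swept downstream.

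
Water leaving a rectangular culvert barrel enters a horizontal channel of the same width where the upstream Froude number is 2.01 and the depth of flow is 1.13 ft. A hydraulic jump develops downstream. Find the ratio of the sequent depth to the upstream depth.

y₂/y₁ = 2.39

Fr₁ = 2.01 (given).
Conjugate-depth relation: y₂/y₁ = ½[√(1 + 8Fr₁²) − 1] = ½[√33.32 − 1] = 2.39.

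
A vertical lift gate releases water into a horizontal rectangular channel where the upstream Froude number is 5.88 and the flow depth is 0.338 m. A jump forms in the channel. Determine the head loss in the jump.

ΔE = 3.44 m

Fr₁ = 5.88 (given).
Bélanger equation: y₂/y₁ = ½[√(1 + 8Fr₁²) − 1] = ½[√277.6 − 1] = 7.83.
y₂ = 7.83 × 0.338 = 2.65 m.
V₁ = Fr₁·√(g·y₁) = 5.88×√(9.81×0.338) = 10.7 m/s; q = V₁·y₁ = 3.62 m²/s. V₂ = q/y₂ = 3.62/2.65 = 1.37 m/s. E₁ = y₁ + V₁²/2g = 6.18 m; E₂ = y₂ + V₂²/2g = 2.74 m. ΔE = E₁ − E₂ = 3.44 m.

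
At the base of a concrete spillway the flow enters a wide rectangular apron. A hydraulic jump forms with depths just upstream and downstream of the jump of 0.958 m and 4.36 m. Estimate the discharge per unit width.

q = 10.4 m²/s

For a rectangular channel the momentum equation gives q² = ½·g·y₁·y₂·(y₁ + y₂) = ½×9.81×0.958×4.36×5.32 = 109.
q = √109 = 10.4 m²/s.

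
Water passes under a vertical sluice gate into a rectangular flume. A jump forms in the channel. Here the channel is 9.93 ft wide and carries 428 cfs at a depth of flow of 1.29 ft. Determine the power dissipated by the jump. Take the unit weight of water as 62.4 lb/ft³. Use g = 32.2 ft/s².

q = Q/b = 428/9.93 = 43.1 ft²/s; V₁ = q/y₁ = 33.4 ft/s. Fr₁ = V₁/√(g·y₁) = 5.18.
By Bélanger, y₂/y₁ = ½[√(1 + 8Fr₁²) − 1] = ½[√216.0 − 1] = 6.85.
y₂ = 6.85 × 1.29 = 8.83 ft.
Head loss: ΔE = (y₂ − y₁)³/(4y₁y₂) = (8.83 − 1.29)³/(4×1.29×8.83) = 429/45.6 = 9.42 ft.
P = γ·Q·ΔE/550 = 62.4 × 428 × 9.42 / 550 = 457 hp.

P = 457 hp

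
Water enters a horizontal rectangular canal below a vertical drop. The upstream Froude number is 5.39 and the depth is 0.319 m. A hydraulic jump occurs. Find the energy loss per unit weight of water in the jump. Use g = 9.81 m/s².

ΔE = 2.58 m

Fr₁ = 5.39 (given).
Bélanger equation: y₂/y₁ = ½[√(1 + 8Fr₁²) − 1] = ½[√233.4 − 1] = 7.14.
y₂ = 7.14 × 0.319 = 2.28 m.
V₁ = Fr₁·√(g·y₁) = 5.39×√(9.81×0.319) = 9.53 m/s; q = V₁·y₁ = 3.04 m²/s. V₂ = q/y₂ = 3.04/2.28 = 1.34 m/s. E₁ = y₁ + V₁²/2g = 4.95 m; E₂ = y₂ + V₂²/2g = 2.37 m. ΔE = E₁ − E₂ = 2.58 m.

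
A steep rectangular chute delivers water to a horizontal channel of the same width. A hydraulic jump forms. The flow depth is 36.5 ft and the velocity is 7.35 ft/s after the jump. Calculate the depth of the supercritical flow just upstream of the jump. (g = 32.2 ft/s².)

Fr₂ = V₂/√(g·y₂) = 7.35/√(32.2×36.5) = 0.214.
Since the conjugate-depth ratio holds either way, y₁/y₂ = ½[√(1 + 8Fr₂²) − 1] = ½[√1.368 − 1] = 0.0847.
y₁ = 0.0847 × 36.5 = 3.09 ft.

y₁ = 3.09 ft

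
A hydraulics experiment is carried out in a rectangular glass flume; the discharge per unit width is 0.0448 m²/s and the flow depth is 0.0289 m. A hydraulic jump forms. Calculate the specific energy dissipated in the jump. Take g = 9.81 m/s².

V₁ = q/y₁ = 0.0448/0.0289 = 1.55 m/s. Fr₁ = V₁/√(g·y₁) = 1.55/√(9.81×0.0289) = 2.91.
From the momentum equation for a rectangular channel, y₂/y₁ = ½[√(1 + 8Fr₁²) − 1] = ½[√68.81 − 1] = 3.65.
y₂ = 3.65 × 0.0289 = 0.105 m.
V₂ = q/y₂ = 0.0448/0.105 = 0.425 m/s. E₁ = y₁ + V₁²/2g = 0.151 m; E₂ = y₂ + V₂²/2g = 0.115 m. ΔE = E₁ − E₂ = 0.0368 m.

ΔE = 0.0368 m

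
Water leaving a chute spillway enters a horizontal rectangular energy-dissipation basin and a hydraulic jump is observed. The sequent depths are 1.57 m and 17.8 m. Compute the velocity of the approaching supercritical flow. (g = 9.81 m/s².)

For a rectangular channel the momentum equation gives q² = ½·g·y₁·y₂·(y₁ + y₂) = ½×9.81×1.57×17.8×19.4 = 2655.
q = √2655 = 51.5 m²/s.
V₁ = q/y₁ = 51.5/1.57 = 32.8 m/s.

V₁ = 32.8 m/s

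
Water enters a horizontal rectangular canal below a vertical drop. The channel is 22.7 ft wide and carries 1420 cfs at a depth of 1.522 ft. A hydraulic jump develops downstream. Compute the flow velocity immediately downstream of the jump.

q = Q/b = 1420/22.7 = 62.56 ft²/s; V₁ = q/y₁ = 41.10 ft/s. Fr₁ = V₁/√(g·y₁) = 5.871.
Bélanger equation: y₂/y₁ = ½[√(1 + 8Fr₁²) − 1] = ½[√276.75 − 1] = 7.818.
y₂ = 7.818 × 1.522 = 11.90 ft.
V₂ = q/y₂ = 62.56/11.90 = 5.257 ft/s.

V₂ = 5.257 ft/s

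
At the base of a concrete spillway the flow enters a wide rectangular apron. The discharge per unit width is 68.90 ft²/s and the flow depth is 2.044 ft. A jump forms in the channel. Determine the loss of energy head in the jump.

V₁ = q/y₁ = 68.90/2.044 = 33.71 ft/s. Fr₁ = V₁/√(g·y₁) = 33.71/√(32.2×2.044) = 4.155.
By Bélanger, y₂/y₁ = ½[√(1 + 8Fr₁²) − 1] = ½[√139.11 − 1] = 5.397.
y₂ = 5.397 × 2.044 = 11.03 ft.
Head loss: ΔE = (y₂ − y₁)³/(4y₁y₂) = (11.03 − 2.044)³/(4×2.044×11.03) = 726.1/90.20 = 8.050 ft.

ΔE = 8.050 ft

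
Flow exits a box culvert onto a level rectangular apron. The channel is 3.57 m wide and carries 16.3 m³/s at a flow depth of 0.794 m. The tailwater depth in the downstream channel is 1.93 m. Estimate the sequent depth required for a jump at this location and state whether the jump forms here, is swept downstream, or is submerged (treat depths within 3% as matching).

y₂ = 1.95 m; the jump forms here

q = Q/b = 16.3/3.57 = 4.57 m²/s; V₁ = q/y₁ = 5.75 m/s. Fr₁ = V₁/√(g·y₁) = 2.06.
Conjugate-depth relation: y₂/y₁ = ½[√(1 + 8Fr₁²) − 1] = ½[√34.96 − 1] = 2.46.
y₂ = 2.46 × 0.794 = 1.95 m.
Tailwater y_tw = 1.93 m: y_tw ≈ y₂, so the jump forms here.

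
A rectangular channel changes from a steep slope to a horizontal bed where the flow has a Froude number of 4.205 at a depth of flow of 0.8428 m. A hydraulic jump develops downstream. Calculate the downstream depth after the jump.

y₂ = 4.608 m

Fr₁ = 4.205 (given).
Conjugate-depth relation: y₂/y₁ = ½[√(1 + 8Fr₁²) − 1] = ½[√142.46 − 1] = 5.468.
y₂ = 5.468 × 0.8428 = 4.608 m.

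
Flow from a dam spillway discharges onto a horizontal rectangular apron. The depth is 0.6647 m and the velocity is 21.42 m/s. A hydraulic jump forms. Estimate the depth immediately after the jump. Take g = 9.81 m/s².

y₂ = 7.560 m

Fr₁ = V₁/√(g·y₁) = 21.42/√(9.81×0.6647) = 8.388.
From the momentum equation for a rectangular channel, y₂/y₁ = ½[√(1 + 8Fr₁²) − 1] = ½[√563.90 − 1] = 11.37.
y₂ = 11.37 × 0.6647 = 7.560 m.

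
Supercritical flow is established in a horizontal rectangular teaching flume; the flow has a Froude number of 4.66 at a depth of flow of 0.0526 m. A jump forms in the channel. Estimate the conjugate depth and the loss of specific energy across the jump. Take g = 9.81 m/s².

Fr₁ = 4.66 (given).
From the momentum equation for a rectangular channel, y₂/y₁ = ½[√(1 + 8Fr₁²) − 1] = ½[√174.7 − 1] = 6.11.
y₂ = 6.11 × 0.0526 = 0.321 m.
Head loss: ΔE = (y₂ − y₁)³/(4y₁y₂) = (0.321 − 0.0526)³/(4×0.0526×0.321) = 0.0194/0.0676 = 0.287 m.

y₂ = 0.321 m; ΔE = 0.287 m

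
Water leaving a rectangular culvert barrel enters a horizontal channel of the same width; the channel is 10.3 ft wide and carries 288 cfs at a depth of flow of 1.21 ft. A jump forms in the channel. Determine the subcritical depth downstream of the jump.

q = Q/b = 288/10.3 = 28.0 ft²/s; V₁ = q/y₁ = 23.1 ft/s. Fr₁ = V₁/√(g·y₁) = 3.70.
From the momentum equation for a rectangular channel, y₂/y₁ = ½[√(1 + 8Fr₁²) − 1] = ½[√110.6 − 1] = 4.76.
y₂ = 4.76 × 1.21 = 5.76 ft.

y₂ = 5.76 ft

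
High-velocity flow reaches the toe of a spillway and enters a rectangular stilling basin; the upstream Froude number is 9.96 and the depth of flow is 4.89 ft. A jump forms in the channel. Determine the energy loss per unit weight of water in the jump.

ΔE = 180 ft

Fr₁ = 9.96 (given).
From the momentum equation for a rectangular channel, y₂/y₁ = ½[√(1 + 8Fr₁²) − 1] = ½[√794.6 − 1] = 13.6.
y₂ = 13.6 × 4.89 = 66.5 ft.
Head loss: ΔE = (y₂ − y₁)³/(4y₁y₂) = (66.5 − 4.89)³/(4×4.89×66.5) = 233595/1300 = 180 ft.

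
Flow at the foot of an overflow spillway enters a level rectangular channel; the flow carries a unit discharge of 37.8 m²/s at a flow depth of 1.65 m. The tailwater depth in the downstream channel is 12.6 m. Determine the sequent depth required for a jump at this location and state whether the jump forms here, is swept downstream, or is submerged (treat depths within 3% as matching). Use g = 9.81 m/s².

V₁ = q/y₁ = 37.8/1.65 = 22.9 m/s. Fr₁ = V₁/√(g·y₁) = 22.9/√(9.81×1.65) = 5.69.
Sequent-depth ratio: y₂/y₁ = ½[√(1 + 8Fr₁²) − 1] = ½[√260.4 − 1] = 7.57.
y₂ = 7.57 × 1.65 = 12.5 m.
Tailwater y_tw = 12.6 m: y_tw ≈ y₂, so the jump forms here.

y₂ = 12.5 m; the jump forms here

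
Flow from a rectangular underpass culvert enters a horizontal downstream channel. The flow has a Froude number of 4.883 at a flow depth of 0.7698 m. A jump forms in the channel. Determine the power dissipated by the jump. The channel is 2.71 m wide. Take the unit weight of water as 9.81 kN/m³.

Fr₁ = 4.883 (given).
Sequent-depth ratio: y₂/y₁ = ½[√(1 + 8Fr₁²) − 1] = ½[√191.75 − 1] = 6.424.
y₂ = 6.424 × 0.7698 = 4.945 m.
V₁ = Fr₁·√(g·y₁) = 4.883×√(9.81×0.7698) = 13.42 m/s; q = V₁·y₁ = 10.33 m²/s. V₂ = q/y₂ = 10.33/4.945 = 2.089 m/s. E₁ = y₁ + V₁²/2g = 9.947 m; E₂ = y₂ + V₂²/2g = 5.167 m. ΔE = E₁ − E₂ = 4.780 m.
Q = q·b = 10.33 × 2.71 = 27.99 m³/s. P = γ·Q·ΔE = 9.81 × 27.99 × 4.780 = 1313 kW.

P = 1313 kW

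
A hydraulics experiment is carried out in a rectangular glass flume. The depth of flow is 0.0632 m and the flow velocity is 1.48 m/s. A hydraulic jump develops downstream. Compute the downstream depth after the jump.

Fr₁ = V₁/√(g·y₁) = 1.48/√(9.81×0.0632) = 1.88.
Sequent-depth ratio: y₂/y₁ = ½[√(1 + 8Fr₁²) − 1] = ½[√29.26 − 1] = 2.20.
y₂ = 2.20 × 0.0632 = 0.139 m.

y₂ = 0.139 m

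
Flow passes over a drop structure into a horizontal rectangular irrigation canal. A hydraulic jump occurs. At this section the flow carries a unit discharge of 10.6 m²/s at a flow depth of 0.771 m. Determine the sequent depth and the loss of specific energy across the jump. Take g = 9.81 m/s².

V₁ = q/y₁ = 10.6/0.771 = 13.7 m/s. Fr₁ = V₁/√(g·y₁) = 13.7/√(9.81×0.771) = 5.00.
By Bélanger, y₂/y₁ = ½[√(1 + 8Fr₁²) − 1] = ½[√200.9 − 1] = 6.59.
y₂ = 6.59 × 0.771 = 5.08 m.
Head loss: ΔE = (y₂ − y₁)³/(4y₁y₂) = (5.08 − 0.771)³/(4×0.771×5.08) = 79.9/15.7 = 5.10 m.

y₂ = 5.08 m; ΔE = 5.10 m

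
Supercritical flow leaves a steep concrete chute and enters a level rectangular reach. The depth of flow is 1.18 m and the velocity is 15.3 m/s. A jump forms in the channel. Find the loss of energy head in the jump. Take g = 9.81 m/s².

Fr₁ = V₁/√(g·y₁) = 15.3/√(9.81×1.18) = 4.50.
Bélanger equation: y₂/y₁ = ½[√(1 + 8Fr₁²) − 1] = ½[√162.8 − 1] = 5.88.
y₂ = 5.88 × 1.18 = 6.94 m.
q = V₁·y₁ = 15.3 × 1.18 = 18.1 m²/s. V₂ = q/y₂ = 18.1/6.94 = 2.60 m/s. E₁ = y₁ + V₁²/2g = 13.1 m; E₂ = y₂ + V₂²/2g = 7.28 m. ΔE = E₁ − E₂ = 5.83 m.

ΔE = 5.83 m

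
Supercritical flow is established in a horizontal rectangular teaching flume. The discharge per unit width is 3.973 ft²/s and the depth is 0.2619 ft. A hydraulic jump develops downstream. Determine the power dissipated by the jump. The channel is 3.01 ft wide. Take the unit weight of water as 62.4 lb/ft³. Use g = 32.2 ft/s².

P = 2.648 hp

V₁ = q/y₁ = 3.973/0.2619 = 15.17 ft/s. Fr₁ = V₁/√(g·y₁) = 15.17/√(32.2×0.2619) = 5.224.
Conjugate-depth relation: y₂/y₁ = ½[√(1 + 8Fr₁²) − 1] = ½[√219.31 − 1] = 6.904.
y₂ = 6.904 × 0.2619 = 1.808 ft.
Head loss: ΔE = (y₂ − y₁)³/(4y₁y₂) = (1.808 − 0.2619)³/(4×0.2619×1.808) = 3.698/1.894 = 1.952 ft.
Q = q·b = 3.973 × 3.01 = 11.96 cfs. P = γ·Q·ΔE/550 = 62.4 × 11.96 × 1.952 / 550 = 2.648 hp.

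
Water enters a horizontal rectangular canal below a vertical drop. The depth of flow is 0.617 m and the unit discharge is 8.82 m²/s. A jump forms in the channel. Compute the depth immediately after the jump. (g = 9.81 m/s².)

y₂ = 4.77 m

V₁ = q/y₁ = 8.82/0.617 = 14.3 m/s. Fr₁ = V₁/√(g·y₁) = 14.3/√(9.81×0.617) = 5.81.
From the momentum equation for a rectangular channel, y₂/y₁ = ½[√(1 + 8Fr₁²) − 1] = ½[√271.1 − 1] = 7.73.
y₂ = 7.73 × 0.617 = 4.77 m.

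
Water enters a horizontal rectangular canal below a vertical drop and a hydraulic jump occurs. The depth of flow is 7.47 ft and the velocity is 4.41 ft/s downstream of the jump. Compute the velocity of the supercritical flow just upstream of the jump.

Fr₂ = V₂/√(g·y₂) = 4.41/√(32.2×7.47) = 0.284.
From the momentum equation (using Fr₂), y₁/y₂ = ½[√(1 + 8Fr₂²) − 1] = ½[√1.647 − 1] = 0.142.
y₁ = 0.142 × 7.47 = 1.06 ft.
V₁ = q/y₁ = 32.9/1.06 = 31.1 ft/s.

V₁ = 31.1 ft/s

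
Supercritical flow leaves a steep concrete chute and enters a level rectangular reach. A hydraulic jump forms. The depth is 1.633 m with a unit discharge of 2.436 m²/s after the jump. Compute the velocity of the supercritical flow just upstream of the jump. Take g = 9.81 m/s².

V₁ = 6.586 m/s

V₂ = q/y₂ = 2.436/1.633 = 1.492 m/s; Fr₂ = V₂/√(g·y₂) = 0.3727.
Applying the sequent-depth relation in reverse, y₁/y₂ = ½[√(1 + 8Fr₂²) − 1] = ½[√2.1113 − 1] = 0.2265.
y₁ = 0.2265 × 1.633 = 0.3699 m.
V₁ = q/y₁ = 2.436/0.3699 = 6.586 m/s.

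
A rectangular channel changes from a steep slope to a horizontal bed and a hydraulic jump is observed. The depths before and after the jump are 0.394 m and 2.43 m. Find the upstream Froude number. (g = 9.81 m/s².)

For a rectangular channel the momentum equation gives q² = ½·g·y₁·y₂·(y₁ + y₂) = ½×9.81×0.394×2.43×2.82 = 13.3.
q = √13.3 = 3.64 m²/s.
V₁ = q/y₁ = 9.24 m/s; Fr₁ = V₁/√(g·y₁) = 4.70.

Fr₁ = 4.70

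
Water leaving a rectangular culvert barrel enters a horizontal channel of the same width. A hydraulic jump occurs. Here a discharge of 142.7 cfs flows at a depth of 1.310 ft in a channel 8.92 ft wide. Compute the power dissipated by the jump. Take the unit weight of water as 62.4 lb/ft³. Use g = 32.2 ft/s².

P = 4.214 hp

q = Q/b = 142.7/8.92 = 16.00 ft²/s; V₁ = q/y₁ = 12.21 ft/s. Fr₁ = V₁/√(g·y₁) = 1.880.
Bélanger equation: y₂/y₁ = ½[√(1 + 8Fr₁²) − 1] = ½[√29.284 − 1] = 2.206.
y₂ = 2.206 × 1.310 = 2.890 ft.
Head loss: ΔE = (y₂ − y₁)³/(4y₁y₂) = (2.890 − 1.310)³/(4×1.310×2.890) = 3.941/15.14 = 0.2603 ft.
P = γ·Q·ΔE/550 = 62.4 × 142.7 × 0.2603 / 550 = 4.214 hp.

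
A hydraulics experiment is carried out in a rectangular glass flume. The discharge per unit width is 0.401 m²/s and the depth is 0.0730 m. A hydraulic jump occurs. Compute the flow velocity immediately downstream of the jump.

V₁ = q/y₁ = 0.401/0.0730 = 5.49 m/s. Fr₁ = V₁/√(g·y₁) = 5.49/√(9.81×0.0730) = 6.49.
Bélanger equation: y₂/y₁ = ½[√(1 + 8Fr₁²) − 1] = ½[√338.1 − 1] = 8.69.
y₂ = 8.69 × 0.0730 = 0.635 m.
V₂ = q/y₂ = 0.401/0.635 = 0.632 m/s.

V₂ = 0.632 m/s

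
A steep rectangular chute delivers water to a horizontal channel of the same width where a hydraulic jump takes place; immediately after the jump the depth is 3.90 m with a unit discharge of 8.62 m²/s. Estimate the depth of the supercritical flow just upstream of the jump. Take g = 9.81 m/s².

V₂ = q/y₂ = 8.62/3.90 = 2.21 m/s; Fr₂ = V₂/√(g·y₂) = 0.357.
The Bélanger relation is symmetric: y₁/y₂ = ½[√(1 + 8Fr₂²) − 1] = ½[√2.022 − 1] = 0.211.
y₁ = 0.211 × 3.90 = 0.823 m.

y₁ = 0.823 m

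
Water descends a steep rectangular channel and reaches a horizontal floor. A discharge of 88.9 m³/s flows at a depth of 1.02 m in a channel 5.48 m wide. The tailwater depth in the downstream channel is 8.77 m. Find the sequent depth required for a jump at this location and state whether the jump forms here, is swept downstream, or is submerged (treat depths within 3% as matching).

q = Q/b = 88.9/5.48 = 16.2 m²/s; V₁ = q/y₁ = 15.9 m/s. Fr₁ = V₁/√(g·y₁) = 5.03.
Sequent-depth ratio: y₂/y₁ = ½[√(1 + 8Fr₁²) − 1] = ½[√203.2 − 1] = 6.63.
y₂ = 6.63 × 1.02 = 6.76 m.
Tailwater y_tw = 8.77 m: y_tw > y₂, so the jump is submerged.

y₂ = 6.76 m; the jump is submerged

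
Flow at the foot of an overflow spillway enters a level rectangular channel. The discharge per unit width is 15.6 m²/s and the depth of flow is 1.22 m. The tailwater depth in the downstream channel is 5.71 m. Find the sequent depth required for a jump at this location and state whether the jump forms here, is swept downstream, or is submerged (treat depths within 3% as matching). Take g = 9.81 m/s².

V₁ = q/y₁ = 15.6/1.22 = 12.8 m/s. Fr₁ = V₁/√(g·y₁) = 12.8/√(9.81×1.22) = 3.70.
Conjugate-depth relation: y₂/y₁ = ½[√(1 + 8Fr₁²) − 1] = ½[√110.3 − 1] = 4.75.
y₂ = 4.75 × 1.22 = 5.80 m.
Tailwater y_tw = 5.71 m: y_tw ≈ y₂, so the jump forms here.

y₂ = 5.80 m; the jump forms here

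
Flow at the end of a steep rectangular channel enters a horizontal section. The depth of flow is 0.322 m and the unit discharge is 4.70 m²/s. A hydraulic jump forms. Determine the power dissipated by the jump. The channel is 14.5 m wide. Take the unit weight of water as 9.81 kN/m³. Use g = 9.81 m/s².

P = 5021 kW

V₁ = q/y₁ = 4.70/0.322 = 14.6 m/s. Fr₁ = V₁/√(g·y₁) = 14.6/√(9.81×0.322) = 8.21.
Sequent-depth ratio: y₂/y₁ = ½[√(1 + 8Fr₁²) − 1] = ½[√540.6 − 1] = 11.1.
y₂ = 11.1 × 0.322 = 3.58 m.
V₂ = q/y₂ = 4.70/3.58 = 1.31 m/s. E₁ = y₁ + V₁²/2g = 11.2 m; E₂ = y₂ + V₂²/2g = 3.67 m. ΔE = E₁ − E₂ = 7.51 m.
Q = q·b = 4.70 × 14.5 = 68.2 m³/s. P = γ·Q·ΔE = 9.81 × 68.2 × 7.51 = 5021 kW.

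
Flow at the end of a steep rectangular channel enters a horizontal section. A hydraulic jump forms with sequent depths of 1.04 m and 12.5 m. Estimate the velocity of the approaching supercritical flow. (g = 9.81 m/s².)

For a rectangular channel the momentum equation gives q² = ½·g·y₁·y₂·(y₁ + y₂) = ½×9.81×1.04×12.5×13.5 = 863.
q = √863 = 29.4 m²/s.
V₁ = q/y₁ = 29.4/1.04 = 28.3 m/s.

V₁ = 28.3 m/s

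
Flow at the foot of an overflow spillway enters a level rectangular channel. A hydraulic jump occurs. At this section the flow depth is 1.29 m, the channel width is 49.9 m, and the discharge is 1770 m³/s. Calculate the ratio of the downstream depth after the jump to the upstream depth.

y₂/y₁ = 10.4

q = Q/b = 1770/49.9 = 35.5 m²/s; V₁ = q/y₁ = 27.5 m/s. Fr₁ = V₁/√(g·y₁) = 7.73.
Bélanger equation: y₂/y₁ = ½[√(1 + 8Fr₁²) − 1] = ½[√479.0 − 1] = 10.4.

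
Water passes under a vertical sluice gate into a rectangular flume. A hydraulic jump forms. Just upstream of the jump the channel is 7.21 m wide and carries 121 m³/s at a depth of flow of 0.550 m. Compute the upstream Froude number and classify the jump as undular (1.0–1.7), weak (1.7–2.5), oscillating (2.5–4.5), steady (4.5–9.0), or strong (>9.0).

Fr₁ = 13.1; strong jump

q = Q/b = 121/7.21 = 16.8 m²/s; V₁ = q/y₁ = 30.5 m/s. Fr₁ = V₁/√(g·y₁) = 13.1.
Fr₁ = 13.1 lies in the strong range.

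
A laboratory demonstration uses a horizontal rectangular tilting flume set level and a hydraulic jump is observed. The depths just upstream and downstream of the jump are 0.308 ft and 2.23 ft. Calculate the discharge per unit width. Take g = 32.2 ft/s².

For a rectangular channel the momentum equation gives q² = ½·g·y₁·y₂·(y₁ + y₂) = ½×32.2×0.308×2.23×2.54 = 28.1.
q = √28.1 = 5.30 ft²/s.

q = 5.30 ft²/s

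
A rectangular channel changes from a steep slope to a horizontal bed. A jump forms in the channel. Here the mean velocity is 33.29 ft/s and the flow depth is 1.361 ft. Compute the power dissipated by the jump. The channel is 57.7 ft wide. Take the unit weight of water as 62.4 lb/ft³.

P = 2716 hp

Fr₁ = V₁/√(g·y₁) = 33.29/√(32.2×1.361) = 5.029.
Sequent-depth ratio: y₂/y₁ = ½[√(1 + 8Fr₁²) − 1] = ½[√203.30 − 1] = 6.629.
y₂ = 6.629 × 1.361 = 9.022 ft.
Head loss: ΔE = (y₂ − y₁)³/(4y₁y₂) = (9.022 − 1.361)³/(4×1.361×9.022) = 449.7/49.12 = 9.155 ft.
q = V₁·y₁ = 33.29 × 1.361 = 45.31 ft²/s. Q = q·b = 45.31 × 57.7 = 2614 cfs. P = γ·Q·ΔE/550 = 62.4 × 2614 × 9.155 / 550 = 2716 hp.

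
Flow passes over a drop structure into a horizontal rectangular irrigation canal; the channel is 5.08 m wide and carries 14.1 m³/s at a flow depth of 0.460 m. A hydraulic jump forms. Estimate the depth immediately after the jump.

y₂ = 1.63 m

q = Q/b = 14.1/5.08 = 2.78 m²/s; V₁ = q/y₁ = 6.03 m/s. Fr₁ = V₁/√(g·y₁) = 2.84.
Sequent-depth ratio: y₂/y₁ = ½[√(1 + 8Fr₁²) − 1] = ½[√65.54 − 1] = 3.55.
y₂ = 3.55 × 0.460 = 1.63 m.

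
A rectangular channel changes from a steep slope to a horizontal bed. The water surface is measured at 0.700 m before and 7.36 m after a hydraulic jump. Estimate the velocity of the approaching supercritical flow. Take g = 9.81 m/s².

For a rectangular channel the momentum equation gives q² = ½·g·y₁·y₂·(y₁ + y₂) = ½×9.81×0.700×7.36×8.06 = 204.
q = √204 = 14.3 m²/s.
V₁ = q/y₁ = 14.3/0.700 = 20.4 m/s.

V₁ = 20.4 m/s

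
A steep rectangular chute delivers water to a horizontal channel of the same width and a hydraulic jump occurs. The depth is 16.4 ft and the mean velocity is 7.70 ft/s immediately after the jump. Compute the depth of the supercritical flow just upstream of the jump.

Fr₂ = V₂/√(g·y₂) = 7.70/√(32.2×16.4) = 0.335.
The Bélanger relation is symmetric: y₁/y₂ = ½[√(1 + 8Fr₂²) − 1] = ½[√1.898 − 1] = 0.189.
y₁ = 0.189 × 16.4 = 3.10 ft.

y₁ = 3.10 ft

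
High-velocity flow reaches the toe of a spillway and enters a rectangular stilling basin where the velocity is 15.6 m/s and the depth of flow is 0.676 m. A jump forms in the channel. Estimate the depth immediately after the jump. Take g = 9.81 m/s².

y₂ = 5.46 m

Fr₁ = V₁/√(g·y₁) = 15.6/√(9.81×0.676) = 6.06.
From the momentum equation for a rectangular channel, y₂/y₁ = ½[√(1 + 8Fr₁²) − 1] = ½[√294.6 − 1] = 8.08.
y₂ = 8.08 × 0.676 = 5.46 m.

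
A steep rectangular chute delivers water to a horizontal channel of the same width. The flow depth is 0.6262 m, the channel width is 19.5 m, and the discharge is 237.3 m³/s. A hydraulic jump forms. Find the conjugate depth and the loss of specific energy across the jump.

y₂ = 6.638 m; ΔE = 13.07 m

q = Q/b = 237.3/19.5 = 12.17 m²/s; V₁ = q/y₁ = 19.43 m/s. Fr₁ = V₁/√(g·y₁) = 7.841.
Sequent-depth ratio: y₂/y₁ = ½[√(1 + 8Fr₁²) − 1] = ½[√492.82 − 1] = 10.60.
y₂ = 10.60 × 0.6262 = 6.638 m.
Head loss: ΔE = (y₂ − y₁)³/(4y₁y₂) = (6.638 − 0.6262)³/(4×0.6262×6.638) = 217.2/16.63 = 13.07 m.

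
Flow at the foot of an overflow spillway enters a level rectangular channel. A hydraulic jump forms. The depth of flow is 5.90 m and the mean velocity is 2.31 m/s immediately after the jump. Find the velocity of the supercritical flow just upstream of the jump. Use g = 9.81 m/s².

Fr₂ = V₂/√(g·y₂) = 2.31/√(9.81×5.90) = 0.304.
Since the conjugate-depth ratio holds either way, y₁/y₂ = ½[√(1 + 8Fr₂²) − 1] = ½[√1.738 − 1] = 0.159.
y₁ = 0.159 × 5.90 = 0.939 m.
V₁ = q/y₁ = 13.6/0.939 = 14.5 m/s.

V₁ = 14.5 m/s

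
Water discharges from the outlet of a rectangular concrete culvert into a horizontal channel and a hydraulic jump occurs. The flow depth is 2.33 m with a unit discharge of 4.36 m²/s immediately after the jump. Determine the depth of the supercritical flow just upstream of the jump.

V₂ = q/y₂ = 4.36/2.33 = 1.87 m/s; Fr₂ = V₂/√(g·y₂) = 0.391.
The Bélanger relation is symmetric: y₁/y₂ = ½[√(1 + 8Fr₂²) − 1] = ½[√2.226 − 1] = 0.246.
y₁ = 0.246 × 2.33 = 0.573 m.

y₁ = 0.573 m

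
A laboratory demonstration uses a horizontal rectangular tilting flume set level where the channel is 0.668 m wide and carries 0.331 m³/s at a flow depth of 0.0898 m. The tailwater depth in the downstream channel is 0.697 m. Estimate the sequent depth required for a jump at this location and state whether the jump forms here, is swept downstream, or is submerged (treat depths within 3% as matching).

q = Q/b = 0.331/0.668 = 0.496 m²/s; V₁ = q/y₁ = 5.52 m/s. Fr₁ = V₁/√(g·y₁) = 5.88.
Bélanger equation: y₂/y₁ = ½[√(1 + 8Fr₁²) − 1] = ½[√277.5 − 1] = 7.83.
y₂ = 7.83 × 0.0898 = 0.703 m.
Tailwater y_tw = 0.697 m: y_tw ≈ y₂, so the jump forms here.

y₂ = 0.703 m; the jump forms here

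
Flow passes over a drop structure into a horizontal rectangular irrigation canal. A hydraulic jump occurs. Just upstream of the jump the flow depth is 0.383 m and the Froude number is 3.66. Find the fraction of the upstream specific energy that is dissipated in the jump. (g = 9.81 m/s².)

Fr₁ = 3.66 (given).
From the momentum equation for a rectangular channel, y₂/y₁ = ½[√(1 + 8Fr₁²) − 1] = ½[√108.2 − 1] = 4.70.
y₂ = 4.70 × 0.383 = 1.80 m.
E₁ = y₁(1 + Fr₁²/2) = 0.383×(1 + 3.66²/2) = 2.95 m. ΔE = (y₂ − y₁)³/(4y₁y₂) = 1.03 m. ΔE/E₁ = 1.03/2.95 = 0.350.

ΔE/E₁ = 0.350 (35.0%)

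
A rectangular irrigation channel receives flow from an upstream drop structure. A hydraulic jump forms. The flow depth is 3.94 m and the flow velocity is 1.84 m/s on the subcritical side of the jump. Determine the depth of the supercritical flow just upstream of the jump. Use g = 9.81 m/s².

y₁ = 0.599 m

Fr₂ = V₂/√(g·y₂) = 1.84/√(9.81×3.94) = 0.296.
Applying the sequent-depth relation in reverse, y₁/y₂ = ½[√(1 + 8Fr₂²) − 1] = ½[√1.701 − 1] = 0.152.
y₁ = 0.152 × 3.94 = 0.599 m.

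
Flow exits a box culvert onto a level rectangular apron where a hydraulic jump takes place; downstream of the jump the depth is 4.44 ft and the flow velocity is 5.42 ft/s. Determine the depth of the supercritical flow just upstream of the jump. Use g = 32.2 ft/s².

y₁ = 1.39 ft

Fr₂ = V₂/√(g·y₂) = 5.42/√(32.2×4.44) = 0.453.
From the momentum equation (using Fr₂), y₁/y₂ = ½[√(1 + 8Fr₂²) − 1] = ½[√2.644 − 1] = 0.313.
y₁ = 0.313 × 4.44 = 1.39 ft.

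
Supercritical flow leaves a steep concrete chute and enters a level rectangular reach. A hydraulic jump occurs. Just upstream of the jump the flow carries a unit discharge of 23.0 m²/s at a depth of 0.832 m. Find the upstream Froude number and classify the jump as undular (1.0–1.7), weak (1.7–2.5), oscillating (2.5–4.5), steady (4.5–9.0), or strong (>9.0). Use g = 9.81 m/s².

V₁ = q/y₁ = 23.0/0.832 = 27.6 m/s. Fr₁ = V₁/√(g·y₁) = 27.6/√(9.81×0.832) = 9.68.
Fr₁ = 9.68 lies in the strong range.

Fr₁ = 9.68; strong jump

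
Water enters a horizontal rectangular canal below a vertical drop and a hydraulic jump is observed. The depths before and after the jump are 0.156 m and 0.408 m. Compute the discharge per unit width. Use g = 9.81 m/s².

For a rectangular channel the momentum equation gives q² = ½·g·y₁·y₂·(y₁ + y₂) = ½×9.81×0.156×0.408×0.564 = 0.176.
q = √0.176 = 0.420 m²/s.

q = 0.420 m²/s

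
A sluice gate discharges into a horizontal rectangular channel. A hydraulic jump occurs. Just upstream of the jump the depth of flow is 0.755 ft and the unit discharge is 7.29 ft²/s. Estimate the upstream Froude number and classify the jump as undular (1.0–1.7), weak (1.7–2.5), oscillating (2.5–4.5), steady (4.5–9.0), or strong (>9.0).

V₁ = q/y₁ = 7.29/0.755 = 9.66 ft/s. Fr₁ = V₁/√(g·y₁) = 9.66/√(32.2×0.755) = 1.96.
Fr₁ = 1.96 lies in the weak range.

Fr₁ = 1.96; weak jump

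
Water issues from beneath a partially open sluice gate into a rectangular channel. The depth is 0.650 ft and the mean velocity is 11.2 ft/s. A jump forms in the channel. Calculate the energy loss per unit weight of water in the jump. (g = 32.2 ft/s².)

Fr₁ = V₁/√(g·y₁) = 11.2/√(32.2×0.650) = 2.45.
Sequent-depth ratio: y₂/y₁ = ½[√(1 + 8Fr₁²) − 1] = ½[√48.95 − 1] = 3.00.
y₂ = 3.00 × 0.650 = 1.95 ft.
q = V₁·y₁ = 11.2 × 0.650 = 7.28 ft²/s. V₂ = q/y₂ = 7.28/1.95 = 3.74 ft/s. E₁ = y₁ + V₁²/2g = 2.60 ft; E₂ = y₂ + V₂²/2g = 2.17 ft. ΔE = E₁ − E₂ = 0.432 ft.

ΔE = 0.432 ft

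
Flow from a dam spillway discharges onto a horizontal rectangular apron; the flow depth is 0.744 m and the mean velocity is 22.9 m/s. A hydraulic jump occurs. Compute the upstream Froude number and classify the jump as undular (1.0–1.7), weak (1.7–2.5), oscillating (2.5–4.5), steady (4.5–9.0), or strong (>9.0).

Fr₁ = V₁/√(g·y₁) = 22.9/√(9.81×0.744) = 8.48.
Fr₁ = 8.48 lies in the steady range.

Fr₁ = 8.48; steady jump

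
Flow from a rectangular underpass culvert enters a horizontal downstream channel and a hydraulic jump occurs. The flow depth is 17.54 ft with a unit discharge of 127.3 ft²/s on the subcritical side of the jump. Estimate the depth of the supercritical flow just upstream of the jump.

V₂ = q/y₂ = 127.3/17.54 = 7.258 ft/s; Fr₂ = V₂/√(g·y₂) = 0.3054.
From the momentum equation (using Fr₂), y₁/y₂ = ½[√(1 + 8Fr₂²) − 1] = ½[√1.7461 − 1] = 0.1607.
y₁ = 0.1607 × 17.54 = 2.819 ft.

y₁ = 2.819 ft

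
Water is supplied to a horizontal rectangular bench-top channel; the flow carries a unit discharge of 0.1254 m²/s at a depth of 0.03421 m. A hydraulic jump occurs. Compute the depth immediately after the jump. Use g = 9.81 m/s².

V₁ = q/y₁ = 0.1254/0.03421 = 3.666 m/s. Fr₁ = V₁/√(g·y₁) = 3.666/√(9.81×0.03421) = 6.328.
Sequent-depth ratio: y₂/y₁ = ½[√(1 + 8Fr₁²) − 1] = ½[√321.30 − 1] = 8.462.
y₂ = 8.462 × 0.03421 = 0.2895 m.

y₂ = 0.2895 m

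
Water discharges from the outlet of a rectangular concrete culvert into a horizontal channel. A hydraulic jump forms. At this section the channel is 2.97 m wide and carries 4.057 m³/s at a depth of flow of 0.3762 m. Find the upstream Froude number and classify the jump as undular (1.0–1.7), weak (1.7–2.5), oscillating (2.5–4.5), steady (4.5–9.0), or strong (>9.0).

q = Q/b = 4.057/2.97 = 1.366 m²/s; V₁ = q/y₁ = 3.631 m/s. Fr₁ = V₁/√(g·y₁) = 1.890.
Fr₁ = 1.890 lies in the weak range.

Fr₁ = 1.890; weak jump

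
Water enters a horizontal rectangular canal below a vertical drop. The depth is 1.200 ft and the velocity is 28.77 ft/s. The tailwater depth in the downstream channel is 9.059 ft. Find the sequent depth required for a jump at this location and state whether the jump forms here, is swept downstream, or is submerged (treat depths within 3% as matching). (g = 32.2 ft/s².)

Fr₁ = V₁/√(g·y₁) = 28.77/√(32.2×1.200) = 4.628.
Sequent-depth ratio: y₂/y₁ = ½[√(1 + 8Fr₁²) − 1] = ½[√172.37 − 1] = 6.064.
y₂ = 6.064 × 1.200 = 7.277 ft.
Tailwater y_tw = 9.059 ft: y_tw > y₂, so the jump is submerged.

y₂ = 7.277 ft; the jump is submerged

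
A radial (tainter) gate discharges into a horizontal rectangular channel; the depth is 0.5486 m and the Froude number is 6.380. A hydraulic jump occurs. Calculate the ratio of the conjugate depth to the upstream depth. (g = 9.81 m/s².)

y₂/y₁ = 8.537

Fr₁ = 6.380 (given).
Bélanger equation: y₂/y₁ = ½[√(1 + 8Fr₁²) − 1] = ½[√326.64 − 1] = 8.537.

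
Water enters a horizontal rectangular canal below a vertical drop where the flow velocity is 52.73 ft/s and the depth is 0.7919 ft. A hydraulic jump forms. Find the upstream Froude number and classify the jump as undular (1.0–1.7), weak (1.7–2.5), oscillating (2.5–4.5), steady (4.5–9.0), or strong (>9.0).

Fr₁ = 10.44; strong jump

Fr₁ = V₁/√(g·y₁) = 52.73/√(32.2×0.7919) = 10.44.
Fr₁ = 10.44 lies in the strong range.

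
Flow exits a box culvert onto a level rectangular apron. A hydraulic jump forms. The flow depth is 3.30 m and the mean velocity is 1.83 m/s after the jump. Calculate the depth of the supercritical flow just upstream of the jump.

Fr₂ = V₂/√(g·y₂) = 1.83/√(9.81×3.30) = 0.322.
From the momentum equation (using Fr₂), y₁/y₂ = ½[√(1 + 8Fr₂²) − 1] = ½[√1.828 − 1] = 0.176.
y₁ = 0.176 × 3.30 = 0.581 m.

y₁ = 0.581 m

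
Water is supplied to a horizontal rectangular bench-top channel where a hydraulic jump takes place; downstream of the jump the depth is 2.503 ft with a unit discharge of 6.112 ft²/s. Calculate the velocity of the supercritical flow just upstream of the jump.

V₂ = q/y₂ = 6.112/2.503 = 2.442 ft/s; Fr₂ = V₂/√(g·y₂) = 0.2720.
Applying the sequent-depth relation in reverse, y₁/y₂ = ½[√(1 + 8Fr₂²) − 1] = ½[√1.5919 − 1] = 0.1308.
y₁ = 0.1308 × 2.503 = 0.3275 ft.
V₁ = q/y₁ = 6.112/0.3275 = 18.66 ft/s.

V₁ = 18.66 ft/s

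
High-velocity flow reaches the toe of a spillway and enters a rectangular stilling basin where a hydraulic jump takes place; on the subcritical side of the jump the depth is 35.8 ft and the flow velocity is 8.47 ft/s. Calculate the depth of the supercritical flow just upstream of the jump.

Fr₂ = V₂/√(g·y₂) = 8.47/√(32.2×35.8) = 0.249.
Since the conjugate-depth ratio holds either way, y₁/y₂ = ½[√(1 + 8Fr₂²) − 1] = ½[√1.498 − 1] = 0.112.
y₁ = 0.112 × 35.8 = 4.01 ft.

y₁ = 4.01 ft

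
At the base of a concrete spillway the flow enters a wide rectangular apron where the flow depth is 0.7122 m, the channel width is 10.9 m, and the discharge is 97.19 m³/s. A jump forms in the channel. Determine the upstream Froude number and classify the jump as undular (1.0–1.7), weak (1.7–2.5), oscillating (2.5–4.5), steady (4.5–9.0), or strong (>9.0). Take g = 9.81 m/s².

Fr₁ = 4.737; steady jump

q = Q/b = 97.19/10.9 = 8.917 m²/s; V₁ = q/y₁ = 12.52 m/s. Fr₁ = V₁/√(g·y₁) = 4.737.
Fr₁ = 4.737 lies in the steady range.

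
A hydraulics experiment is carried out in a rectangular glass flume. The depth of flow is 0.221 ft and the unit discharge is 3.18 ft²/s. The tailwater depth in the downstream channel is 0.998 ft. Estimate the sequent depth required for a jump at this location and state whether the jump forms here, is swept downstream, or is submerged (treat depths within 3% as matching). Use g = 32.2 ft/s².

y₂ = 1.58 ft; the jump is swept downstream

V₁ = q/y₁ = 3.18/0.221 = 14.4 ft/s. Fr₁ = V₁/√(g·y₁) = 14.4/√(32.2×0.221) = 5.39.
Bélanger equation: y₂/y₁ = ½[√(1 + 8Fr₁²) − 1] = ½[√233.8 − 1] = 7.14.
y₂ = 7.14 × 0.221 = 1.58 ft.
Tailwater y_tw = 0.998 ft: y_tw < y₂, so the jump is swept downstream.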